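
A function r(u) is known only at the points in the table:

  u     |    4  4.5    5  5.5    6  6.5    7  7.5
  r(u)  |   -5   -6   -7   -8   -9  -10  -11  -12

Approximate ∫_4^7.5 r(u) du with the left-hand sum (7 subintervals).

-28

Δu = 0.5.
Sum = 0.5·[(-5) + (-6) + (-7) + (-8) + (-9) + (-10) + (-11)] = -28.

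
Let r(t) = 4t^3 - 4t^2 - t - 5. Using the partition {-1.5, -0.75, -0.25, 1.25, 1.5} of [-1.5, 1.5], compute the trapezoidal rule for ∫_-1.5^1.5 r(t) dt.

Subinterval widths: 0.75, 0.5, 1.5, 0.25.
r(-1.5) = -26, r(-0.75) = -8.1875, r(-0.25) = -5.0625, r(1.25) = -4.6875, r(1.5) = -2.
On each subinterval the trapezoid contributes (Δt_i/2)·[r(t_{i-1}) + r(t_i)].
Sum = -24.28125.

-24.28125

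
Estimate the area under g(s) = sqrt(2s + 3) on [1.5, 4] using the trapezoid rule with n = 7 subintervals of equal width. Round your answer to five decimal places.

Δs = (4 − 1.5)/7 = 5/14.
g(1.5) ≈ 2.44949, g(13/7) ≈ 2.59119, g(31/14) ≈ 2.72554, g(18/7) ≈ 2.85357, g(41/14) ≈ 2.97610, g(23/7) ≈ 3.09377, g(51/14) ≈ 3.20713, g(4) ≈ 3.31662.
T_7 = (Δs/2)·[g(s_0) + 2g(s_1) + ... + 2g(s_{6}) + g(s_7)].
Sum ≈ 7.26084.

7.26084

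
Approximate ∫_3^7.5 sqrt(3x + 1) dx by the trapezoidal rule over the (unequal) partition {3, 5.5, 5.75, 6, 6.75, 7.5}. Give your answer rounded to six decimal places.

Subinterval widths: 2.5, 0.25, 0.25, 0.75, 0.75.
f(3) ≈ 3.162278, f(5.5) ≈ 4.183300, f(5.75) ≈ 4.272002, f(6) ≈ 4.358899, f(6.75) ≈ 4.609772, f(7.5) ≈ 4.847680.
On each subinterval the trapezoid contributes (Δx_i/2)·[f(x_{i-1}) + f(x_i)].
Sum ≈ 18.227544.

18.227544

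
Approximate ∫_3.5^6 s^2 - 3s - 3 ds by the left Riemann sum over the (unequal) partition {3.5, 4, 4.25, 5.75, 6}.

6.296875

Subinterval widths: 0.5, 0.25, 1.5, 0.25.
Left endpoints: 3.5, 4, 4.25, 5.75.
f(3.5) = -1.25, f(4) = 1, f(4.25) = 2.3125, f(5.75) = 12.8125.
Sum = Σ Δs_i · f(s_i).
Sum = 6.296875.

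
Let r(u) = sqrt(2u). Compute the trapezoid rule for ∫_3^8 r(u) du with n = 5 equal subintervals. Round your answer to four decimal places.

Δu = (8 − 3)/5 = 1.
r(3) ≈ 2.4495, r(4) ≈ 2.8284, r(5) ≈ 3.1623, r(6) ≈ 3.4641, r(7) ≈ 3.7417, r(8) ≈ 4.0000.
T_5 = (Δu/2)·[r(u_0) + 2r(u_1) + ... + 2r(u_{4}) + r(u_5)].
Sum ≈ 16.4212.

16.4212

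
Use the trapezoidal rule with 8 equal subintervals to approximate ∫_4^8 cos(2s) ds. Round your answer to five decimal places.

Δs = (8 − 4)/8 = 0.5.
f(4) ≈ -0.14550, f(4.5) ≈ -0.91113, f(5) ≈ -0.83907, f(5.5) ≈ 0.00443, f(6) ≈ 0.84385, f(6.5) ≈ 0.90745, f(7) ≈ 0.13674, f(7.5) ≈ -0.75969, f(8) ≈ -0.95766.
T_8 = (Δs/2)·[f(s_0) + 2f(s_1) + ... + 2f(s_{7}) + f(s_8)].
Sum ≈ -0.58450.

-0.58450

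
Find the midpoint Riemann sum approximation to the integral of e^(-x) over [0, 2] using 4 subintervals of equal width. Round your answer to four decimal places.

0.8557

Δx = (2 − 0)/4 = 0.5.
Midpoints: 0.25, 0.75, 1.25, 1.75.
f(0.25) ≈ 0.7788, f(0.75) ≈ 0.4724, f(1.25) ≈ 0.2865, f(1.75) ≈ 0.1738.
Sum = Δx · [f(0.25) + f(0.75) + f(1.25) + f(1.75)].
Sum ≈ 0.8557.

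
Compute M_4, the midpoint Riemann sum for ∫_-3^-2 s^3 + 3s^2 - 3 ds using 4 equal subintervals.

-0.2265625

Δs = (-2 − (-3))/4 = 0.25.
Midpoints: -2.875, -2.625, -2.375, -2.125.
f(-2.875) = -1007/512, f(-2.625) = -213/512, f(-2.375) = 269/512, f(-2.125) = 487/512.
Sum = Δs · [f(-2.875) + f(-2.625) + f(-2.375) + f(-2.125)].
Sum = -0.2265625.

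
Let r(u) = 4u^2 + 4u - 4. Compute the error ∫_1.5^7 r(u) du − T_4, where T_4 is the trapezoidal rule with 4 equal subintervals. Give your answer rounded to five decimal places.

Exact integral: ∫_1.5^7 r(u) du ≈ 524.3333333.
T_4 = 531.265625.
Error ≈ 524.3333333 − 531.265625 ≈ -6.93229.

-6.93229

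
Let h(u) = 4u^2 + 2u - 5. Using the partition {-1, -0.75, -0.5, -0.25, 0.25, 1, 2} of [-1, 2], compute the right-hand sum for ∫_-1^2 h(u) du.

10

Subinterval widths: 0.25, 0.25, 0.25, 0.5, 0.75, 1.
Right endpoints: -0.75, -0.5, -0.25, 0.25, 1, 2.
h(-0.75) = -4.25, h(-0.5) = -5, h(-0.25) = -5.25, h(0.25) = -4.25, h(1) = 1, h(2) = 15.
Sum = Σ Δu_i · h(u_i).
Sum = 10.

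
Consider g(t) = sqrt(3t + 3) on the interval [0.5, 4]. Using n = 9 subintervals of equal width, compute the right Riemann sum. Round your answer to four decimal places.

Δt = (4 − 0.5)/9 = 7/18.
Right endpoints: 8/9, 23/18, 5/3, 37/18, 22/9, 17/6, 29/9, 65/18, 4.
g(8/9) ≈ 2.3805, g(23/18) ≈ 2.6141, g(5/3) ≈ 2.8284, g(37/18) ≈ 3.0277, g(22/9) ≈ 3.2146, g(17/6) ≈ 3.3912, g(29/9) ≈ 3.5590, g(65/18) ≈ 3.7193, g(4) ≈ 3.8730.
Sum = Δt · [g(8/9) + g(23/18) + g(5/3) + ...].
Sum ≈ 11.1252.

11.1252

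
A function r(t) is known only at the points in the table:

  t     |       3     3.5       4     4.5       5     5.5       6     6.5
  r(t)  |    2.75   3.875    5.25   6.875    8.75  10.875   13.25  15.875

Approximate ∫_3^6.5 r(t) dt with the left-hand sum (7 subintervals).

25.8125

Δt = 0.5.
Sum = 0.5·[2.75 + 3.875 + 5.25 + 6.875 + 8.75 + 10.875 + 13.25] = 25.8125.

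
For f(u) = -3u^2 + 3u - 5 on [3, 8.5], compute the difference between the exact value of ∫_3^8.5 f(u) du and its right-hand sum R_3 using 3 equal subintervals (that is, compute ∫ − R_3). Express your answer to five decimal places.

Exact integral: ∫_3^8.5 f(u) du = -519.75.
R_3 ≈ -687.8055556.
Error ≈ -519.75 − (-687.8055556) ≈ 168.05556.

168.05556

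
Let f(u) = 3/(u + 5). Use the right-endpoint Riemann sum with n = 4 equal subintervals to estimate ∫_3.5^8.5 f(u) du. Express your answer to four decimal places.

Δu = (8.5 − 3.5)/4 = 1.25.
Right endpoints: 4.75, 6, 7.25, 8.5.
f(4.75) = 4/13, f(6) = 3/11, f(7.25) = 12/49, f(8.5) = 2/9.
Sum = Δu · [f(4.75) + f(6) + f(7.25) + f(8.5)].
Sum ≈ 1.3094.

1.3094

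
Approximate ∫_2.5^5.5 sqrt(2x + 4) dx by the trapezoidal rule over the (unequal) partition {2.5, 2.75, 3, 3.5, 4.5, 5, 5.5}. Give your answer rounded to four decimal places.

Subinterval widths: 0.25, 0.25, 0.5, 1, 0.5, 0.5.
f(2.5) ≈ 3.0000, f(2.75) ≈ 3.0822, f(3) ≈ 3.1623, f(3.5) ≈ 3.3166, f(4.5) ≈ 3.6056, f(5) ≈ 3.7417, f(5.5) ≈ 3.8730.
On each subinterval the trapezoid contributes (Δx_i/2)·[f(x_{i-1}) + f(x_i)].
Sum ≈ 10.3621.

10.3621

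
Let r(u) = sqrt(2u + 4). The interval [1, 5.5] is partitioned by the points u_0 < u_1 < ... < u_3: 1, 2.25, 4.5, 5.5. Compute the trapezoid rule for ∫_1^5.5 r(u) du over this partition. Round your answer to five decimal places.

14.42853

Subinterval widths: 1.25, 2.25, 1.
r(1) ≈ 2.44949, r(2.25) ≈ 2.91548, r(4.5) ≈ 3.60555, r(5.5) ≈ 3.87298.
On each subinterval the trapezoid contributes (Δu_i/2)·[r(u_{i-1}) + r(u_i)].
Sum ≈ 14.42853.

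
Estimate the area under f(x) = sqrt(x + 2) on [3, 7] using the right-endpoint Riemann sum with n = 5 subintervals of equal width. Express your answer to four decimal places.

Δx = (7 − 3)/5 = 0.8.
Right endpoints: 3.8, 4.6, 5.4, 6.2, 7.
f(3.8) ≈ 2.4083, f(4.6) ≈ 2.5690, f(5.4) ≈ 2.7203, f(6.2) ≈ 2.8636, f(7) ≈ 3.0000.
Sum = Δx · [f(3.8) + f(4.6) + f(5.4) + f(6.2) + f(7)].
Sum ≈ 10.8490.

10.8490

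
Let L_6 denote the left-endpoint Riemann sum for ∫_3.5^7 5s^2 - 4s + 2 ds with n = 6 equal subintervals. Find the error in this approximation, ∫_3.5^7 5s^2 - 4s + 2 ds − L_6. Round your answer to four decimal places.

48.5179

Exact integral: ∫_3.5^7 f(s) ds ≈ 433.708333.
L_6 ≈ 385.190394.
Error ≈ 433.708333 − 385.190394 ≈ 48.5179.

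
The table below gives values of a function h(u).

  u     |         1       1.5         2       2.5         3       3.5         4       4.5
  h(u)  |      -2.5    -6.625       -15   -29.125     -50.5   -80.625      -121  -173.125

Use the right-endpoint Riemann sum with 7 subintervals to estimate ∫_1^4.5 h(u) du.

Δu = 0.5.
Sum = 0.5·[(-6.625) + (-15) + (-29.125) + (-50.5) + (-80.625) + (-121) + (-173.125)] = -238.

-238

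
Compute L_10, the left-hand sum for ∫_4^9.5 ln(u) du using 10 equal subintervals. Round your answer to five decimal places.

10.10058

Δu = (9.5 − 4)/10 = 0.55.
Left endpoints: 4, 4.55, 5.1, 5.65, 6.2, 6.75, 7.3, 7.85, 8.4, 8.95.
f(4) ≈ 1.38629, f(4.55) ≈ 1.51513, f(5.1) ≈ 1.62924, f(5.65) ≈ 1.73166, f(6.2) ≈ 1.82455, f(6.75) ≈ 1.90954, f(7.3) ≈ 1.98787, f(7.85) ≈ 2.06051, f(8.4) ≈ 2.12823, f(8.95) ≈ 2.19165.
Sum = Δu · [f(4) + f(4.55) + f(5.1) + ...].
Sum ≈ 10.10058.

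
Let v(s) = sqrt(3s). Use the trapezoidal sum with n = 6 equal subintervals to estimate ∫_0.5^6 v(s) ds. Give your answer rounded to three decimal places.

16.504

Δs = (6 − 0.5)/6 = 11/12.
v(0.5) ≈ 1.225, v(17/12) ≈ 2.062, v(7/3) ≈ 2.646, v(3.25) ≈ 3.122, v(25/6) ≈ 3.536, v(61/12) ≈ 3.905, v(6) ≈ 4.243.
T_6 = (Δs/2)·[v(s_0) + 2v(s_1) + ... + 2v(s_{5}) + v(s_6)].
Sum ≈ 16.504.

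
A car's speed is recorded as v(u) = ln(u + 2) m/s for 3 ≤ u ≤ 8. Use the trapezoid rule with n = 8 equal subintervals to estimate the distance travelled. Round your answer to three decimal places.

9.975

Δu = (8 − 3)/8 = 0.625.
v(3) ≈ 1.609, v(3.625) ≈ 1.727, v(4.25) ≈ 1.833, v(4.875) ≈ 1.928, v(5.5) ≈ 2.015, v(6.125) ≈ 2.095, v(6.75) ≈ 2.169, v(7.375) ≈ 2.238, v(8) ≈ 2.303.
T_8 = (Δu/2)·[v(u_0) + 2v(u_1) + ... + 2v(u_{7}) + v(u_8)].
Sum ≈ 9.975.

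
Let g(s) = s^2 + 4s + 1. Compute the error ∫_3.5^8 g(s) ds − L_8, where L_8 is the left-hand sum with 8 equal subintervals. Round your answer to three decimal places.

19.380

Exact integral: ∫_3.5^8 g(s) ds = 264.375.
L_8 ≈ 244.99512.
Error ≈ 264.375 − 244.99512 ≈ 19.380.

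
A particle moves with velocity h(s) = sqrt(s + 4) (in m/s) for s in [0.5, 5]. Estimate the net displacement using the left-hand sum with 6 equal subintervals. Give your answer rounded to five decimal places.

11.30330

Δs = (5 − 0.5)/6 = 0.75.
Left endpoints: 0.5, 1.25, 2, 2.75, 3.5, 4.25.
h(0.5) ≈ 2.12132, h(1.25) ≈ 2.29129, h(2) ≈ 2.44949, h(2.75) ≈ 2.59808, h(3.5) ≈ 2.73861, h(4.25) ≈ 2.87228.
Sum = Δs · [h(0.5) + h(1.25) + h(2) + ...].
Sum ≈ 11.30330.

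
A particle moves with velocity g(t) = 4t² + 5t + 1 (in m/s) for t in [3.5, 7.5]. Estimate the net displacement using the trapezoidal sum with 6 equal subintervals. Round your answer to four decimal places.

620.5185

Δt = (7.5 − 3.5)/6 = 2/3.
g(3.5) = 67.5, g(25/6) = 1643/18, g(29/6) = 2135/18, g(5.5) = 149.5, g(37/6) = 3311/18, g(41/6) = 3995/18, g(7.5) = 263.5.
T_6 = (Δt/2)·[g(t_0) + 2g(t_1) + ... + 2g(t_{5}) + g(t_6)].
Sum ≈ 620.5185.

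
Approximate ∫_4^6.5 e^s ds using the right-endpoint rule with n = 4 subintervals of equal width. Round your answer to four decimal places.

Δs = (6.5 − 4)/4 = 0.625.
Right endpoints: 4.625, 5.25, 5.875, 6.5.
f(4.625) ≈ 102.0028, f(5.25) ≈ 190.5663, f(5.875) ≈ 356.0247, f(6.5) ≈ 665.1416.
Sum = Δs · [f(4.625) + f(5.25) + f(5.875) + f(6.5)].
Sum ≈ 821.0846.

821.0846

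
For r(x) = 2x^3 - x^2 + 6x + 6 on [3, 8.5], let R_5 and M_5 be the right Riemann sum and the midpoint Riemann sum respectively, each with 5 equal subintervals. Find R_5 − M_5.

R_5 = 3262.93.
M_5 = 2577.994375.
R_5 − M_5 = 684.935625.

684.935625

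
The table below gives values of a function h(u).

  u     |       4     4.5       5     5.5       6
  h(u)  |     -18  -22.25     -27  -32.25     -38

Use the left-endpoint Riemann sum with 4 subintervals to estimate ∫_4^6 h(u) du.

Δu = 0.5.
Sum = 0.5·[(-18) + (-22.25) + (-27) + (-32.25)] = -49.75.

-49.75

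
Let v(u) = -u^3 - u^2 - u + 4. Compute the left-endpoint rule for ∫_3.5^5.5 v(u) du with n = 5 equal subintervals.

Δu = (5.5 − 3.5)/5 = 0.4.
Left endpoints: 3.5, 3.9, 4.3, 4.7, 5.1.
v(3.5) = -54.625, v(3.9) = -74.429, v(4.3) = -98.297, v(4.7) = -126.613, v(5.1) = -159.761.
Sum = Δu · [v(3.5) + v(3.9) + v(4.3) + v(4.7) + v(5.1)].
Sum = -205.49.

-205.49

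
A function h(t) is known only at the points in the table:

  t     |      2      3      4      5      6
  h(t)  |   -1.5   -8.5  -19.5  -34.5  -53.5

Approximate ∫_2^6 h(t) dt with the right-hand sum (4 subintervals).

-116

Δt = 1.
Sum = 1·[(-8.5) + (-19.5) + (-34.5) + (-53.5)] = -116.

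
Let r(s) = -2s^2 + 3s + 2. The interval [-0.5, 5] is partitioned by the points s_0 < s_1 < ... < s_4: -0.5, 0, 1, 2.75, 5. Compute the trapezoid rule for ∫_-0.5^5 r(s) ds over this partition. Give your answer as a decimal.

-41.25

Subinterval widths: 0.5, 1, 1.75, 2.25.
r(-0.5) = 0, r(0) = 2, r(1) = 3, r(2.75) = -4.875, r(5) = -33.
On each subinterval the trapezoid contributes (Δs_i/2)·[r(s_{i-1}) + r(s_i)].
Sum = -41.25.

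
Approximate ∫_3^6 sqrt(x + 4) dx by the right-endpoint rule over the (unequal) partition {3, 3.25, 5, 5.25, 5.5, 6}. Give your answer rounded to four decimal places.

Subinterval widths: 0.25, 1.75, 0.25, 0.25, 0.5.
Right endpoints: 3.25, 5, 5.25, 5.5, 6.
f(3.25) ≈ 2.6926, f(5) ≈ 3.0000, f(5.25) ≈ 3.0414, f(5.5) ≈ 3.0822, f(6) ≈ 3.1623.
Sum = Σ Δx_i · f(x_i).
Sum ≈ 9.0352.

9.0352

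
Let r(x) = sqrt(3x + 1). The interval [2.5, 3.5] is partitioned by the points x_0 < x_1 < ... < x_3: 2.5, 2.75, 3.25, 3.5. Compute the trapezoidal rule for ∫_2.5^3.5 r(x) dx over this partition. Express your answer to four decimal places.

3.1584

Subinterval widths: 0.25, 0.5, 0.25.
r(2.5) ≈ 2.9155, r(2.75) ≈ 3.0414, r(3.25) ≈ 3.2787, r(3.5) ≈ 3.3912.
On each subinterval the trapezoid contributes (Δx_i/2)·[r(x_{i-1}) + r(x_i)].
Sum ≈ 3.1584.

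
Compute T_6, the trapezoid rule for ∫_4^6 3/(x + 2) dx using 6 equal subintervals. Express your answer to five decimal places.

0.86338

Δx = (6 − 4)/6 = 1/3.
f(4) = 0.5, f(13/3) = 9/19, f(14/3) = 0.45, f(5) = 3/7, f(16/3) = 9/22, f(17/3) = 9/23, f(6) = 0.375.
T_6 = (Δx/2)·[f(x_0) + 2f(x_1) + ... + 2f(x_{5}) + f(x_6)].
Sum ≈ 0.86338.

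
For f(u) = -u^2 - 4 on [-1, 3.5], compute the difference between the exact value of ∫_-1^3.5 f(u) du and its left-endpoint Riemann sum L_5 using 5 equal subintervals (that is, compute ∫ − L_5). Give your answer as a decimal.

Exact integral: ∫_-1^3.5 f(u) du = -32.625.
L_5 = -28.17.
Error = -32.625 − (-28.17) = -4.455.

-4.455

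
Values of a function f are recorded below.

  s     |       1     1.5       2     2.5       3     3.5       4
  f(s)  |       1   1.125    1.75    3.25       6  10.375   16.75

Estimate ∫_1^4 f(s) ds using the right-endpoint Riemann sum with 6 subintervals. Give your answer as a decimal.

19.625

Δs = 0.5.
Sum = 0.5·[1.125 + 1.75 + 3.25 + 6 + 10.375 + 16.75] = 19.625.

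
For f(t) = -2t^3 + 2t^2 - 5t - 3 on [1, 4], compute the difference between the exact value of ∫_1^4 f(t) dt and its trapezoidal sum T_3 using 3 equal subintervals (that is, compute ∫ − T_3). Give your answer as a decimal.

6.5

Exact integral: ∫_1^4 f(t) dt = -132.
T_3 = -138.5.
Error = -132 − (-138.5) = 6.5.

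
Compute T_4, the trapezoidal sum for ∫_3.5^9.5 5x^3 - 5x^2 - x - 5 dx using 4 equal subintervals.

8775.375

Δx = (9.5 − 3.5)/4 = 1.5.
f(3.5) = 144.625, f(5) = 490, f(6.5) = 1150.375, f(8) = 2227, f(9.5) = 3821.125.
T_4 = (Δx/2)·[f(x_0) + 2f(x_1) + 2f(x_2) + 2f(x_3) + f(x_4)].
Sum = 8775.375.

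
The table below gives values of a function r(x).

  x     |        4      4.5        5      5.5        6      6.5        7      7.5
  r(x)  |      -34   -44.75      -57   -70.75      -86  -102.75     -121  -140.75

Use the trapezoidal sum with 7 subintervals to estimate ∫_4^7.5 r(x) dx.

Δx = 0.5.
T_7 = (0.5/2)·[(-34) + 2·(-44.75) + 2·(-57) + 2·(-70.75) + 2·(-86) + 2·(-102.75) + 2·(-121) + (-140.75)] = -284.8125.

-284.8125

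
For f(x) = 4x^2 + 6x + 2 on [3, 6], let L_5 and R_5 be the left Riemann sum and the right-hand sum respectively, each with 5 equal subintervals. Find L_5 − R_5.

L_5 = 301.92.
R_5 = 377.52.
L_5 − R_5 = -75.6.

-75.6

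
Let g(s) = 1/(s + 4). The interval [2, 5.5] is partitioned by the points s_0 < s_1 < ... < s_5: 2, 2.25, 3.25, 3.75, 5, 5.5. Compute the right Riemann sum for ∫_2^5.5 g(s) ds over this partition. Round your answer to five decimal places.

Subinterval widths: 0.25, 1, 0.5, 1.25, 0.5.
Right endpoints: 2.25, 3.25, 3.75, 5, 5.5.
g(2.25) = 0.16, g(3.25) = 4/29, g(3.75) = 4/31, g(5) = 1/9, g(5.5) = 2/19.
Sum = Σ Δs_i · g(s_i).
Sum ≈ 0.43397.

0.43397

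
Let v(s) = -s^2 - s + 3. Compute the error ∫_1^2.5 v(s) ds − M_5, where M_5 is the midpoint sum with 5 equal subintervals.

Exact integral: ∫_1^2.5 v(s) ds = -3.
M_5 = -2.98875.
Error = -3 − (-2.98875) = -0.01125.

-0.01125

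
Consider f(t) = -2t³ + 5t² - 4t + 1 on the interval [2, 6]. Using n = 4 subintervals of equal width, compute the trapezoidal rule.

Δt = (6 − 2)/4 = 1.
f(2) = -3, f(3) = -20, f(4) = -63, f(5) = -144, f(6) = -275.
T_4 = (Δt/2)·[f(t_0) + 2f(t_1) + 2f(t_2) + 2f(t_3) + f(t_4)].
Sum = -366.

-366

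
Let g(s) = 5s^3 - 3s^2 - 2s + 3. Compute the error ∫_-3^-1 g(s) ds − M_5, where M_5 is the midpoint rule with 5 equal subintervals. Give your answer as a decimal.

-0.88

Exact integral: ∫_-3^-1 g(s) ds = -112.
M_5 = -111.12.
Error = -112 − (-111.12) = -0.88.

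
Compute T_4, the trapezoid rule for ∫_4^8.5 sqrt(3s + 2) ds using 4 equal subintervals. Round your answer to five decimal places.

Δs = (8.5 − 4)/4 = 1.125.
f(4) ≈ 3.74166, f(5.125) ≈ 4.16833, f(6.25) ≈ 4.55522, f(7.375) ≈ 4.91172, f(8.5) ≈ 5.24404.
T_4 = (Δs/2)·[f(s_0) + 2f(s_1) + 2f(s_2) + 2f(s_3) + f(s_4)].
Sum ≈ 20.39414.

20.39414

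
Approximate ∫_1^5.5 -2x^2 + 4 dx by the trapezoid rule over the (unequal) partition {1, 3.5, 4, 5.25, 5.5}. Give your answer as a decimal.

-98.15625

Subinterval widths: 2.5, 0.5, 1.25, 0.25.
f(1) = 2, f(3.5) = -20.5, f(4) = -28, f(5.25) = -51.125, f(5.5) = -56.5.
On each subinterval the trapezoid contributes (Δx_i/2)·[f(x_{i-1}) + f(x_i)].
Sum = -98.15625.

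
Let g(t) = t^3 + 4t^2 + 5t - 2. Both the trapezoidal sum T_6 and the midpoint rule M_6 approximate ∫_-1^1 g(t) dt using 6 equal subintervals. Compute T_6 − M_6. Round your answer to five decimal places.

0.22222

T_6 ≈ -1.1851852.
M_6 ≈ -1.4074074.
T_6 − M_6 ≈ 0.22222.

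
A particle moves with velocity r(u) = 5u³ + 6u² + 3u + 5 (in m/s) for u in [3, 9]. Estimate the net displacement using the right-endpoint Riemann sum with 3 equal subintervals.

13986

Δu = (9 − 3)/3 = 2.
Right endpoints: 5, 7, 9.
r(5) = 795, r(7) = 2035, r(9) = 4163.
Sum = Δu · [r(5) + r(7) + r(9)].
Sum = 13986.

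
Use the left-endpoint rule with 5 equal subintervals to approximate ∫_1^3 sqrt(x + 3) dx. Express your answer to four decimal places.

4.3741

Δx = (3 − 1)/5 = 0.4.
Left endpoints: 1, 1.4, 1.8, 2.2, 2.6.
f(1) ≈ 2.0000, f(1.4) ≈ 2.0976, f(1.8) ≈ 2.1909, f(2.2) ≈ 2.2804, f(2.6) ≈ 2.3664.
Sum = Δx · [f(1) + f(1.4) + f(1.8) + f(2.2) + f(2.6)].
Sum ≈ 4.3741.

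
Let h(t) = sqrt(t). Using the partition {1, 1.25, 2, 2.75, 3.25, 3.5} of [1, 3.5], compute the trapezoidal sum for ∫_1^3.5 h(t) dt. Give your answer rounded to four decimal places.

Subinterval widths: 0.25, 0.75, 0.75, 0.5, 0.25.
h(1) ≈ 1.0000, h(1.25) ≈ 1.1180, h(2) ≈ 1.4142, h(2.75) ≈ 1.6583, h(3.25) ≈ 1.8028, h(3.5) ≈ 1.8708.
On each subinterval the trapezoid contributes (Δt_i/2)·[h(t_{i-1}) + h(t_i)].
Sum ≈ 3.6910.

3.6910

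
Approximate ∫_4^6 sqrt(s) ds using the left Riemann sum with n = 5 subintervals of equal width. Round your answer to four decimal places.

Δs = (6 − 4)/5 = 0.4.
Left endpoints: 4, 4.4, 4.8, 5.2, 5.6.
f(4) ≈ 2.0000, f(4.4) ≈ 2.0976, f(4.8) ≈ 2.1909, f(5.2) ≈ 2.2804, f(5.6) ≈ 2.3664.
Sum = Δs · [f(4) + f(4.4) + f(4.8) + f(5.2) + f(5.6)].
Sum ≈ 4.3741.

4.3741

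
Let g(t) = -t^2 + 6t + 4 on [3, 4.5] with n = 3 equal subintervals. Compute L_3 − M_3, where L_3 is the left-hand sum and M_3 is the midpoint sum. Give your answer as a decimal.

0.46875

L_3 = 18.875.
M_3 = 18.40625.
L_3 − M_3 = 0.46875.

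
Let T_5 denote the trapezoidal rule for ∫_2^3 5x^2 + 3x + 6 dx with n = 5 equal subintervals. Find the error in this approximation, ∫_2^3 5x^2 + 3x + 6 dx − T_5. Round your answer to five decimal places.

-0.03333

Exact integral: ∫_2^3 f(x) dx ≈ 45.1666667.
T_5 = 45.2.
Error ≈ 45.1666667 − 45.2 ≈ -0.03333.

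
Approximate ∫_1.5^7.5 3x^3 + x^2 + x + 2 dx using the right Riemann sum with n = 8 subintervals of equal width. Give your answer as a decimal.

3064.40625

Δx = (7.5 − 1.5)/8 = 0.75.
Right endpoints: 2.25, 3, 3.75, 4.5, 5.25, 6, 6.75, 7.5.
f(2.25) = 43.484375, f(3) = 95, f(3.75) = 178.015625, f(4.5) = 300.125, f(5.25) = 468.921875, f(6) = 692, f(6.75) = 976.953125, f(7.5) = 1331.375.
Sum = Δx · [f(2.25) + f(3) + f(3.75) + ...].
Sum = 3064.40625.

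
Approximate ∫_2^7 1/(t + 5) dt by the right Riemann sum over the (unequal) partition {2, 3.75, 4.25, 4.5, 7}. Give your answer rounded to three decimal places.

Subinterval widths: 1.75, 0.5, 0.25, 2.5.
Right endpoints: 3.75, 4.25, 4.5, 7.
f(3.75) = 4/35, f(4.25) = 4/37, f(4.5) = 2/19, f(7) = 1/12.
Sum = Σ Δt_i · f(t_i).
Sum ≈ 0.489.

0.489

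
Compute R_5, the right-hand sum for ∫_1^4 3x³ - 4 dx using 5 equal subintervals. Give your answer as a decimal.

240

Δx = (4 − 1)/5 = 0.6.
Right endpoints: 1.6, 2.2, 2.8, 3.4, 4.
f(1.6) = 8.288, f(2.2) = 27.944, f(2.8) = 61.856, f(3.4) = 113.912, f(4) = 188.
Sum = Δx · [f(1.6) + f(2.2) + f(2.8) + f(3.4) + f(4)].
Sum = 240.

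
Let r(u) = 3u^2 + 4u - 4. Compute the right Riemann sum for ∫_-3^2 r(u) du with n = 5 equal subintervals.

Δu = (2 − (-3))/5 = 1.
Right endpoints: -2, -1, 0, 1, 2.
r(-2) = 0, r(-1) = -5, r(0) = -4, r(1) = 3, r(2) = 16.
Sum = Δu · [r(-2) + r(-1) + r(0) + r(1) + r(2)].
Sum = 10.

10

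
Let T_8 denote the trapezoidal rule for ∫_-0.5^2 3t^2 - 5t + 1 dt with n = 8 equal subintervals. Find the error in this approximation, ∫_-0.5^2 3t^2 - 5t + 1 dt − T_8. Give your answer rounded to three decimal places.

Exact integral: ∫_-0.5^2 f(t) dt = 1.25.
T_8 ≈ 1.37207.
Error ≈ 1.25 − 1.37207 ≈ -0.122.

-0.122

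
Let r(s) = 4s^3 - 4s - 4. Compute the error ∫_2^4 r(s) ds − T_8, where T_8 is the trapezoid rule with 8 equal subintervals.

-0.75

Exact integral: ∫_2^4 r(s) ds = 208.
T_8 = 208.75.
Error = 208 − 208.75 = -0.75.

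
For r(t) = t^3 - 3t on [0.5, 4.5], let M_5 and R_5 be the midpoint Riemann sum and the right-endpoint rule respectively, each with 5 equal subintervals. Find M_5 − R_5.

-36.4

M_5 = 70.9.
R_5 = 107.3.
M_5 − R_5 = -36.4.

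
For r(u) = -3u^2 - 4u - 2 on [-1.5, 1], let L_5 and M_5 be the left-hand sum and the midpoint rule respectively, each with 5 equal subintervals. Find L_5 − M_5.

1.09375

L_5 = -5.625.
M_5 = -6.71875.
L_5 − M_5 = 1.09375.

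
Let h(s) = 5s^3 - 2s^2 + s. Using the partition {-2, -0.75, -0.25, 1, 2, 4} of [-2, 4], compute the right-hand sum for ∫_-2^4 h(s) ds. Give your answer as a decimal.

Subinterval widths: 1.25, 0.5, 1.25, 1, 2.
Right endpoints: -0.75, -0.25, 1, 2, 4.
h(-0.75) = -3.984375, h(-0.25) = -0.453125, h(1) = 4, h(2) = 34, h(4) = 292.
Sum = Σ Δs_i · h(s_i).
Sum = 617.79296875.

617.79296875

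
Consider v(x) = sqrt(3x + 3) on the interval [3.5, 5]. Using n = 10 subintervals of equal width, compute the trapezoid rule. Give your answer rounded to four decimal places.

Δx = (5 − 3.5)/10 = 0.15.
v(3.5) ≈ 3.6742, v(3.65) ≈ 3.7350, v(3.8) ≈ 3.7947, v(3.95) ≈ 3.8536, v(4.1) ≈ 3.9115, v(4.25) ≈ 3.9686, v(4.4) ≈ 4.0249, v(4.55) ≈ 4.0804, v(4.7) ≈ 4.1352, v(4.85) ≈ 4.1893, v(5) ≈ 4.2426.
T_10 = (Δx/2)·[v(x_0) + 2v(x_1) + ... + 2v(x_{9}) + v(x_10)].
Sum ≈ 5.9478.

5.9478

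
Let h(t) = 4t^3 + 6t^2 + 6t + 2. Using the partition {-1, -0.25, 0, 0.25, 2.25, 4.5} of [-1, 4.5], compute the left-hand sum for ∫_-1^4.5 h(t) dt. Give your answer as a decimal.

212.8125

Subinterval widths: 0.75, 0.25, 0.25, 2, 2.25.
Left endpoints: -1, -0.25, 0, 0.25, 2.25.
h(-1) = -2, h(-0.25) = 0.8125, h(0) = 2, h(0.25) = 3.9375, h(2.25) = 91.4375.
Sum = Σ Δt_i · h(t_i).
Sum = 212.8125.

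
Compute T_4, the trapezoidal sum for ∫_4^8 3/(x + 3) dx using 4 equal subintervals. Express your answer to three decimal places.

1.359

Δx = (8 − 4)/4 = 1.
f(4) = 3/7, f(5) = 0.375, f(6) = 1/3, f(7) = 0.3, f(8) = 3/11.
T_4 = (Δx/2)·[f(x_0) + 2f(x_1) + 2f(x_2) + 2f(x_3) + f(x_4)].
Sum ≈ 1.359.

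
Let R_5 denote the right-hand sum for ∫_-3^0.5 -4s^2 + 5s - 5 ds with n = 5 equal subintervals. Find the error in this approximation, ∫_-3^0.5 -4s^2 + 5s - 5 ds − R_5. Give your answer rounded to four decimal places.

Exact integral: ∫_-3^0.5 f(s) ds ≈ -75.541667.
R_5 = -58.31.
Error ≈ -75.541667 − (-58.31) ≈ -17.2317.

-17.2317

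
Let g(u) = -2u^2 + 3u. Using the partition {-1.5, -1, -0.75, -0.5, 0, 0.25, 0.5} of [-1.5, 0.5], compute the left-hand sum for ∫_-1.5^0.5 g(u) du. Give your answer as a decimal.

Subinterval widths: 0.5, 0.25, 0.25, 0.5, 0.25, 0.25.
Left endpoints: -1.5, -1, -0.75, -0.5, 0, 0.25.
g(-1.5) = -9, g(-1) = -5, g(-0.75) = -3.375, g(-0.5) = -2, g(0) = 0, g(0.25) = 0.625.
Sum = Σ Δu_i · g(u_i).
Sum = -7.4375.

-7.4375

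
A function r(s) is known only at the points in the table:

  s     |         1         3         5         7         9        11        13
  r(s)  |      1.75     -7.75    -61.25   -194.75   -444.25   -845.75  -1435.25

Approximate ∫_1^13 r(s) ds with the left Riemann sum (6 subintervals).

-3104

Δs = 2.
Sum = 2·[1.75 + (-7.75) + (-61.25) + (-194.75) + (-444.25) + (-845.75)] = -3104.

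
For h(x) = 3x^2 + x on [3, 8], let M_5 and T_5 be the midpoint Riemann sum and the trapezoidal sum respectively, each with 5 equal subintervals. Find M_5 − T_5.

-3.75

M_5 = 511.25.
T_5 = 515.
M_5 − T_5 = -3.75.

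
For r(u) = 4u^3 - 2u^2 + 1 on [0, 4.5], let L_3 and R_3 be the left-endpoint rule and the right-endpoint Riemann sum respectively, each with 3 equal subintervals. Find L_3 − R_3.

L_3 = 153.
R_3 = 639.
L_3 − R_3 = -486.

-486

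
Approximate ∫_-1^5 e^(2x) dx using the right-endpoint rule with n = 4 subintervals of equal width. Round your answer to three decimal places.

34770.623

Δx = (5 − (-1))/4 = 1.5.
Right endpoints: 0.5, 2, 3.5, 5.
f(0.5) ≈ 2.718, f(2) ≈ 54.598, f(3.5) ≈ 1096.633, f(5) ≈ 22026.466.
Sum = Δx · [f(0.5) + f(2) + f(3.5) + f(5)].
Sum ≈ 34770.623.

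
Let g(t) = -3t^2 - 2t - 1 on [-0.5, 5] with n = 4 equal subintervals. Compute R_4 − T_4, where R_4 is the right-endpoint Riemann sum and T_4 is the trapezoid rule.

-58.609375

R_4 = -219.18359375.
T_4 = -160.57421875.
R_4 − T_4 = -58.609375.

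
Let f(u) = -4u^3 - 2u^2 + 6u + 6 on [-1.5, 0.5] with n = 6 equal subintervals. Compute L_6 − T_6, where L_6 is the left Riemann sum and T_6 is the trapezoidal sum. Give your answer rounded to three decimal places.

L_6 ≈ 8.48148.
T_6 ≈ 8.81481.
L_6 − T_6 ≈ -0.333.

-0.333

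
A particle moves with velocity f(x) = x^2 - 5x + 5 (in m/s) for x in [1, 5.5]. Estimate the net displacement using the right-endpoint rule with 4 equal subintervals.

Δx = (5.5 − 1)/4 = 1.125.
Right endpoints: 2.125, 3.25, 4.375, 5.5.
f(2.125) = -1.109375, f(3.25) = -0.6875, f(4.375) = 2.265625, f(5.5) = 7.75.
Sum = Δx · [f(2.125) + f(3.25) + f(4.375) + f(5.5)].
Sum = 9.24609375.

9.24609375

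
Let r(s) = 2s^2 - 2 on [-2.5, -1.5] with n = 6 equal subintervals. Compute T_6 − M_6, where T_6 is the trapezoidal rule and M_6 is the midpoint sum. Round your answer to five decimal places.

0.01389

T_6 ≈ 6.1759259.
M_6 ≈ 6.1620370.
T_6 − M_6 ≈ 0.01389.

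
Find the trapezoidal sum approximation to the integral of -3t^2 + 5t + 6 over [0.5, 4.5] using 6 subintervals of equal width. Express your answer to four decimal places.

-17.8889

Δt = (4.5 − 0.5)/6 = 2/3.
f(0.5) = 7.75, f(7/6) = 7.75, f(11/6) = 61/12, f(2.5) = -0.25, f(19/6) = -8.25, f(23/6) = -227/12, f(4.5) = -32.25.
T_6 = (Δt/2)·[f(t_0) + 2f(t_1) + ... + 2f(t_{5}) + f(t_6)].
Sum ≈ -17.8889.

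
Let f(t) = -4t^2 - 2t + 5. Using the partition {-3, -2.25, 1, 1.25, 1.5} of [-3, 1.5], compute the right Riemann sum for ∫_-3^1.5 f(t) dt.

Subinterval widths: 0.75, 3.25, 0.25, 0.25.
Right endpoints: -2.25, 1, 1.25, 1.5.
f(-2.25) = -10.75, f(1) = -1, f(1.25) = -3.75, f(1.5) = -7.
Sum = Σ Δt_i · f(t_i).
Sum = -14.

-14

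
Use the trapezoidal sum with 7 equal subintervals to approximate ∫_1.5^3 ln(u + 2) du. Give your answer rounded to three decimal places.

2.162

Δu = (3 − 1.5)/7 = 3/14.
f(1.5) ≈ 1.253, f(12/7) ≈ 1.312, f(27/14) ≈ 1.368, f(15/7) ≈ 1.421, f(33/14) ≈ 1.472, f(18/7) ≈ 1.520, f(39/14) ≈ 1.566, f(3) ≈ 1.609.
T_7 = (Δu/2)·[f(u_0) + 2f(u_1) + ... + 2f(u_{6}) + f(u_7)].
Sum ≈ 2.162.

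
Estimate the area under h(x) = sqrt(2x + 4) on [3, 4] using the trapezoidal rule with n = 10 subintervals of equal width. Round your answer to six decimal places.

3.315458

Δx = (4 − 3)/10 = 0.1.
h(3) ≈ 3.162278, h(3.1) ≈ 3.193744, h(3.2) ≈ 3.224903, h(3.3) ≈ 3.255764, h(3.4) ≈ 3.286335, h(3.5) ≈ 3.316625, h(3.6) ≈ 3.346640, h(3.7) ≈ 3.376389, h(3.8) ≈ 3.405877, h(3.9) ≈ 3.435113, h(4) ≈ 3.464102.
T_10 = (Δx/2)·[h(x_0) + 2h(x_1) + ... + 2h(x_{9}) + h(x_10)].
Sum ≈ 3.315458.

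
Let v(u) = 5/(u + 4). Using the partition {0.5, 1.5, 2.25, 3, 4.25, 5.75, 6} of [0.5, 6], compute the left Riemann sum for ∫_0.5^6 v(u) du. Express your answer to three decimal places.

Subinterval widths: 1, 0.75, 0.75, 1.25, 1.5, 0.25.
Left endpoints: 0.5, 1.5, 2.25, 3, 4.25, 5.75.
v(0.5) = 10/9, v(1.5) = 10/11, v(2.25) = 0.8, v(3) = 5/7, v(4.25) = 20/33, v(5.75) = 20/39.
Sum = Σ Δu_i · v(u_i).
Sum ≈ 4.323.

4.323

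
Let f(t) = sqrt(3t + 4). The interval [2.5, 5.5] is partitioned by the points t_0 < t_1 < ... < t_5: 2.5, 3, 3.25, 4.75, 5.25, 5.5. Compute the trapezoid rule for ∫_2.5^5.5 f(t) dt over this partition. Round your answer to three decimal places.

11.949

Subinterval widths: 0.5, 0.25, 1.5, 0.5, 0.25.
f(2.5) ≈ 3.391, f(3) ≈ 3.606, f(3.25) ≈ 3.708, f(4.75) ≈ 4.272, f(5.25) ≈ 4.444, f(5.5) ≈ 4.528.
On each subinterval the trapezoid contributes (Δt_i/2)·[f(t_{i-1}) + f(t_i)].
Sum ≈ 11.949.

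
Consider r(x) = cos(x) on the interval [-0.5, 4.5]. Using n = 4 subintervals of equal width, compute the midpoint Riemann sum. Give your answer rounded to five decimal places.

Δx = (4.5 − (-0.5))/4 = 1.25.
Midpoints: 0.125, 1.375, 2.625, 3.875.
r(0.125) ≈ 0.99220, r(1.375) ≈ 0.19455, r(2.625) ≈ -0.86951, r(3.875) ≈ -0.74290.
Sum = Δx · [r(0.125) + r(1.375) + r(2.625) + r(3.875)].
Sum ≈ -0.53207.

-0.53207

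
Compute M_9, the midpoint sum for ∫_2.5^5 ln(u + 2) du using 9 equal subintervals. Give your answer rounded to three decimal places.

Δu = (5 − 2.5)/9 = 5/18.
Midpoints: 95/36, 35/12, 115/36, 125/36, 3.75, 145/36, 155/36, 55/12, 175/36.
f(95/36) ≈ 1.534, f(35/12) ≈ 1.593, f(115/36) ≈ 1.648, f(125/36) ≈ 1.700, f(3.75) ≈ 1.749, f(145/36) ≈ 1.796, f(155/36) ≈ 1.841, f(55/12) ≈ 1.885, f(175/36) ≈ 1.926.
Sum = Δu · [f(95/36) + f(35/12) + f(115/36) + ...].
Sum ≈ 4.353.

4.353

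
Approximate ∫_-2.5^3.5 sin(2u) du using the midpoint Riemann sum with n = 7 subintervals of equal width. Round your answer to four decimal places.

Δu = (3.5 − (-2.5))/7 = 6/7.
Midpoints: -29/14, -17/14, -5/14, 0.5, 19/14, 31/14, 43/14.
f(-29/14) ≈ 0.8422, f(-17/14) ≈ -0.6541, f(-5/14) ≈ -0.6551, f(0.5) ≈ 0.8415, f(19/14) ≈ 0.4144, f(31/14) ≈ -0.9600, f(43/14) ≈ -0.1399.
Sum = Δu · [f(-29/14) + f(-17/14) + f(-5/14) + ...].
Sum ≈ -0.2666.

-0.2666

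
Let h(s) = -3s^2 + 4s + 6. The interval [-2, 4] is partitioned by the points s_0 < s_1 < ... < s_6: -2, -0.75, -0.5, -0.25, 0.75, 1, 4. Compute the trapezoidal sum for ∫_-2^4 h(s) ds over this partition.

Subinterval widths: 1.25, 0.25, 0.25, 1, 0.25, 3.
h(-2) = -14, h(-0.75) = 1.3125, h(-0.5) = 3.25, h(-0.25) = 4.8125, h(0.75) = 7.3125, h(1) = 7, h(4) = -26.
On each subinterval the trapezoid contributes (Δs_i/2)·[h(s_{i-1}) + h(s_i)].
Sum = -27.

-27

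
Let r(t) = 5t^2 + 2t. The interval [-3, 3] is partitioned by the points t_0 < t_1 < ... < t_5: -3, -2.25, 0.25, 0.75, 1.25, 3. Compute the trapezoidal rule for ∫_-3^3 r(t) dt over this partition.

108.046875

Subinterval widths: 0.75, 2.5, 0.5, 0.5, 1.75.
r(-3) = 39, r(-2.25) = 20.8125, r(0.25) = 0.8125, r(0.75) = 4.3125, r(1.25) = 10.3125, r(3) = 51.
On each subinterval the trapezoid contributes (Δt_i/2)·[r(t_{i-1}) + r(t_i)].
Sum = 108.046875.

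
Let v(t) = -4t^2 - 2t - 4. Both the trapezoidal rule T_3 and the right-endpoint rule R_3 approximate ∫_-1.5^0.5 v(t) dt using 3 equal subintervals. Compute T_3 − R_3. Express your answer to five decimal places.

T_3 ≈ -11.2592593.
R_3 ≈ -9.9259259.
T_3 − R_3 ≈ -1.33333.

-1.33333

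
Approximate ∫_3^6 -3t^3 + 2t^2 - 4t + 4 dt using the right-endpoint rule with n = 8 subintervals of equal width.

-928.39453125

Δt = (6 − 3)/8 = 0.375.
Right endpoints: 3.375, 3.75, 4.125, 4.5, 4.875, 5.25, 5.625, 6.
f(3.375) = -52249/512, f(3.75) = -141.078125, f(4.125) = -96787/512, f(4.5) = -246.875, f(4.875) = -161557/512, f(5.25) = -395.984375, f(5.625) = -250447/512, f(6) = -596.
Sum = Δt · [f(3.375) + f(3.75) + f(4.125) + ...].
Sum = -928.39453125.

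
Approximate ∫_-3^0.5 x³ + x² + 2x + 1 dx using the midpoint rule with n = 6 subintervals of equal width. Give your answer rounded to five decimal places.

-16.16978

Δx = (0.5 − (-3))/6 = 7/12.
Midpoints: -65/24, -2.125, -37/24, -23/24, -0.375, 5/24.
f(-65/24) = -234281/13824, f(-2.125) = -4265/512, f(-37/24) = -46597/13824, f(-23/24) = -12143/13824, f(-0.375) = 173/512, f(5/24) = 20309/13824.
Sum = Δx · [f(-65/24) + f(-2.125) + f(-37/24) + ...].
Sum ≈ -16.16978.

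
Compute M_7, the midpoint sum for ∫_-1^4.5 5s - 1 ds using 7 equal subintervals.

Δs = (4.5 − (-1))/7 = 11/14.
Midpoints: -17/28, 5/28, 27/28, 1.75, 71/28, 93/28, 115/28.
f(-17/28) = -113/28, f(5/28) = -3/28, f(27/28) = 107/28, f(1.75) = 7.75, f(71/28) = 327/28, f(93/28) = 437/28, f(115/28) = 547/28.
Sum = Δs · [f(-17/28) + f(5/28) + f(27/28) + ...].
Sum = 42.625.

42.625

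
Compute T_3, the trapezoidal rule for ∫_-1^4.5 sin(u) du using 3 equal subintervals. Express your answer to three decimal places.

Δu = (4.5 − (-1))/3 = 11/6.
f(-1) ≈ -0.841, f(5/6) ≈ 0.740, f(8/3) ≈ 0.457, f(4.5) ≈ -0.978.
T_3 = (Δu/2)·[f(u_0) + 2f(u_1) + 2f(u_2) + f(u_3)].
Sum ≈ 0.528.

0.528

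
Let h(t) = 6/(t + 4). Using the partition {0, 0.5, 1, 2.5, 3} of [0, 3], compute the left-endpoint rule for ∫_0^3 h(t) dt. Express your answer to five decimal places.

Subinterval widths: 0.5, 0.5, 1.5, 0.5.
Left endpoints: 0, 0.5, 1, 2.5.
h(0) = 1.5, h(0.5) = 4/3, h(1) = 1.2, h(2.5) = 12/13.
Sum = Σ Δt_i · h(t_i).
Sum ≈ 3.67821.

3.67821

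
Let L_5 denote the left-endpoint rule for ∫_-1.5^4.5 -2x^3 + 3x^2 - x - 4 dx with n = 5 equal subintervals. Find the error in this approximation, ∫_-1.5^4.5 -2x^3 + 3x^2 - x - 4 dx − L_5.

Exact integral: ∫_-1.5^4.5 f(x) dx = -141.
L_5 = -65.04.
Error = -141 − (-65.04) = -75.96.

-75.96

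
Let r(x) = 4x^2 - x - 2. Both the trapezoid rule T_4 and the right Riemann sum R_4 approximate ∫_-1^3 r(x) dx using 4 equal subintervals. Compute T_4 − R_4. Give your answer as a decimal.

T_4 = 28.
R_4 = 42.
T_4 − R_4 = -14.

-14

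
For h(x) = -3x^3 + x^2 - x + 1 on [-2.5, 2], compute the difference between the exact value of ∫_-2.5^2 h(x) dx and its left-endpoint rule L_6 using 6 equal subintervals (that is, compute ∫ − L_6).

-30.48046875

Exact integral: ∫_-2.5^2 h(x) dx = 30.796875.
L_6 = 61.27734375.
Error = 30.796875 − 61.27734375 = -30.48046875.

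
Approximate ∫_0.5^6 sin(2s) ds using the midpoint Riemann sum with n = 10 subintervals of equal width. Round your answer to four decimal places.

Δs = (6 − 0.5)/10 = 0.55.
Midpoints: 0.775, 1.325, 1.875, 2.425, 2.975, 3.525, 4.075, 4.625, 5.175, 5.725.
f(0.775) ≈ 0.9998, f(1.325) ≈ 0.4720, f(1.875) ≈ -0.5716, f(2.425) ≈ -0.9905, f(2.975) ≈ -0.3271, f(3.525) ≈ 0.6938, f(4.075) ≈ 0.9565, f(4.625) ≈ 0.1739, f(5.175) ≈ -0.7988, f(5.725) ≈ -0.8985.
Sum = Δs · [f(0.775) + f(1.325) + f(1.875) + ...].
Sum ≈ -0.1597.

-0.1597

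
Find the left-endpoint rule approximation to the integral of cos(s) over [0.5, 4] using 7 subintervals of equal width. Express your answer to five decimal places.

Δs = (4 − 0.5)/7 = 0.5.
Left endpoints: 0.5, 1, 1.5, 2, 2.5, 3, 3.5.
f(0.5) ≈ 0.87758, f(1) ≈ 0.54030, f(1.5) ≈ 0.07074, f(2) ≈ -0.41615, f(2.5) ≈ -0.80114, f(3) ≈ -0.98999, f(3.5) ≈ -0.93646.
Sum = Δs · [f(0.5) + f(1) + f(1.5) + ...].
Sum ≈ -0.82756.

-0.82756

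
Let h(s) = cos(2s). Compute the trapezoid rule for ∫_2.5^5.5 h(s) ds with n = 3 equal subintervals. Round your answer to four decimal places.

-0.0132

Δs = (5.5 − 2.5)/3 = 1.
h(2.5) ≈ 0.2837, h(3.5) ≈ 0.7539, h(4.5) ≈ -0.9111, h(5.5) ≈ 0.0044.
T_3 = (Δs/2)·[h(s_0) + 2h(s_1) + 2h(s_2) + h(s_3)].
Sum ≈ -0.0132.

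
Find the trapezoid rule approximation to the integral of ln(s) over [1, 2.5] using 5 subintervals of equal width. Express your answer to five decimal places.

Δs = (2.5 − 1)/5 = 0.3.
f(1) ≈ 0.00000, f(1.3) ≈ 0.26236, f(1.6) ≈ 0.47000, f(1.9) ≈ 0.64185, f(2.2) ≈ 0.78846, f(2.5) ≈ 0.91629.
T_5 = (Δs/2)·[f(s_0) + 2f(s_1) + ... + 2f(s_{4}) + f(s_5)].
Sum ≈ 0.78625.

0.78625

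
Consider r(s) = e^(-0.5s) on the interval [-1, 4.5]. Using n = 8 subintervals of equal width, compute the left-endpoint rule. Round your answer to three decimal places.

Δs = (4.5 − (-1))/8 = 0.6875.
Left endpoints: -1, -0.3125, 0.375, 1.0625, 1.75, 2.4375, 3.125, 3.8125.
r(-1) ≈ 1.649, r(-0.3125) ≈ 1.169, r(0.375) ≈ 0.829, r(1.0625) ≈ 0.588, r(1.75) ≈ 0.417, r(2.4375) ≈ 0.296, r(3.125) ≈ 0.210, r(3.8125) ≈ 0.149.
Sum = Δs · [r(-1) + r(-0.3125) + r(0.375) + ...].
Sum ≈ 3.647.

3.647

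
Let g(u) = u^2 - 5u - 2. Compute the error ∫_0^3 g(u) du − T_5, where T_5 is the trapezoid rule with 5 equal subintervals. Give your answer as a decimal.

-0.18

Exact integral: ∫_0^3 g(u) du = -19.5.
T_5 = -19.32.
Error = -19.5 − (-19.32) = -0.18.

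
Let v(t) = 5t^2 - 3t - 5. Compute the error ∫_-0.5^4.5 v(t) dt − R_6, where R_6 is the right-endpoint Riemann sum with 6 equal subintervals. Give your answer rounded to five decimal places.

-38.31019

Exact integral: ∫_-0.5^4.5 v(t) dt ≈ 97.0833333.
R_6 ≈ 135.3935185.
Error ≈ 97.0833333 − 135.3935185 ≈ -38.31019.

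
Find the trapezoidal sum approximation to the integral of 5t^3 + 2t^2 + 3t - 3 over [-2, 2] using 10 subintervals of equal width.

Δt = (2 − (-2))/10 = 0.4.
f(-2) = -41, f(-1.6) = -23.16, f(-1.2) = -12.36, f(-0.8) = -6.68, f(-0.4) = -4.2, f(0) = -3, f(0.4) = -1.16, f(0.8) = 3.24, f(1.2) = 12.12, f(1.6) = 27.4, f(2) = 51.
T_10 = (Δt/2)·[f(t_0) + 2f(t_1) + ... + 2f(t_{9}) + f(t_10)].
Sum = -1.12.

-1.12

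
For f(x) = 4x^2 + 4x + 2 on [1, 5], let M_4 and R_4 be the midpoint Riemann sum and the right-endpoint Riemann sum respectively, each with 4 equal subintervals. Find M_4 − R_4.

-60

M_4 = 220.
R_4 = 280.
M_4 − R_4 = -60.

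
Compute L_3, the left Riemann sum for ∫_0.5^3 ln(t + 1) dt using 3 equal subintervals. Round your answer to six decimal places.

2.004535

Δt = (3 − 0.5)/3 = 5/6.
Left endpoints: 0.5, 4/3, 13/6.
f(0.5) ≈ 0.405465, f(4/3) ≈ 0.847298, f(13/6) ≈ 1.152680.
Sum = Δt · [f(0.5) + f(4/3) + f(13/6)].
Sum ≈ 2.004535.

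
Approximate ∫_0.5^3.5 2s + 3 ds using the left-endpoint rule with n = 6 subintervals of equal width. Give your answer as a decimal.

19.5

Δs = (3.5 − 0.5)/6 = 0.5.
Left endpoints: 0.5, 1, 1.5, 2, 2.5, 3.
f(0.5) = 4, f(1) = 5, f(1.5) = 6, f(2) = 7, f(2.5) = 8, f(3) = 9.
Sum = Δs · [f(0.5) + f(1) + f(1.5) + ...].
Sum = 19.5.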